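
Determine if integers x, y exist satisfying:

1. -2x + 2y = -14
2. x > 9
Yes

Take x = 10, y = 3. Substituting into each constraint:
  (1) -2(10) + 2(3) = -14 ✓
  (2) 10 > 9 ✓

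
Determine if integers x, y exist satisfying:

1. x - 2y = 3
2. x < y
Yes

Take x = -5, y = -4. Substituting into each constraint:
  (1) (-5) - 2(-4) = 3 ✓
  (2) -5 < -4 ✓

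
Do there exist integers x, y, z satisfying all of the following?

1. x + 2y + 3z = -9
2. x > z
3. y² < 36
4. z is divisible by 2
Yes

Take x = 1, y = -5, z = 0. Substituting into each constraint:
  (1) 1 + 2(-5) + 3(0) = -9 ✓
  (2) 1 > 0 ✓
  (3) y² = (-5)² = 25, and 25 < 36 ✓
  (4) 0 = 2 × 0, remainder 0 ✓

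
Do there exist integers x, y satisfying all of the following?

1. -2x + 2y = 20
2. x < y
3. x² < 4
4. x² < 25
Yes

Take x = 0, y = 10. Substituting into each constraint:
  (1) -2(0) + 2(10) = 20 ✓
  (2) 0 < 10 ✓
  (3) x² = (0)² = 0, and 0 < 4 ✓
  (4) x² = (0)² = 0, and 0 < 25 ✓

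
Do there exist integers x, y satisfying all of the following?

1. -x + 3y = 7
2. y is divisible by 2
Yes

Take x = -7, y = 0. Substituting into each constraint:
  (1) 7 + 3(0) = 7 ✓
  (2) 0 = 2 × 0, remainder 0 ✓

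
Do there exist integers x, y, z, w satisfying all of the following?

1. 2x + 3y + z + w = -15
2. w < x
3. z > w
Yes

Take x = 1, y = -6, z = 1, w = 0. Substituting into each constraint:
  (1) 2(1) + 3(-6) + 1 + 0 = -15 ✓
  (2) 0 < 1 ✓
  (3) 1 > 0 ✓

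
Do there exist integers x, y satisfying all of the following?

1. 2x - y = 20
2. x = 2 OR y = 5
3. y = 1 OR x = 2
Yes

Take x = 2, y = -16. Substituting into each constraint:
  (1) 2(2) + 16 = 20 ✓
  (2) x = 2, target 2 ✓ (first branch holds)
  (3) x = 2, target 2 ✓ (second branch holds)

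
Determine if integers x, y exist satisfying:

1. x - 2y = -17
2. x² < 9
Yes

Take x = -1, y = 8. Substituting into each constraint:
  (1) (-1) - 2(8) = -17 ✓
  (2) x² = (-1)² = 1, and 1 < 9 ✓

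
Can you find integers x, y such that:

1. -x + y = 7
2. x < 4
Yes

Take x = -7, y = 0. Substituting into each constraint:
  (1) 7 + 0 = 7 ✓
  (2) -7 < 4 ✓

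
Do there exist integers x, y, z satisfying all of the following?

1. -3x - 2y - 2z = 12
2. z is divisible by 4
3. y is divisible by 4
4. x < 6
Yes

Take x = -4, y = 0, z = 0. Substituting into each constraint:
  (1) -3(-4) - 2(0) - 2(0) = 12 ✓
  (2) 0 = 4 × 0, remainder 0 ✓
  (3) 0 = 4 × 0, remainder 0 ✓
  (4) -4 < 6 ✓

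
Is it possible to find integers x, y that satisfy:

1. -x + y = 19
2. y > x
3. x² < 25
Yes

Take x = 0, y = 19. Substituting into each constraint:
  (1) 0 + 19 = 19 ✓
  (2) 19 > 0 ✓
  (3) x² = (0)² = 0, and 0 < 25 ✓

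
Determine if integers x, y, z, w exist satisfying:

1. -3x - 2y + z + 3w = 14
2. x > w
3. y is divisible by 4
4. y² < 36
Yes

Take x = 1, y = 0, z = 17, w = 0. Substituting into each constraint:
  (1) -3(1) - 2(0) + 17 + 3(0) = 14 ✓
  (2) 1 > 0 ✓
  (3) 0 = 4 × 0, remainder 0 ✓
  (4) y² = (0)² = 0, and 0 < 36 ✓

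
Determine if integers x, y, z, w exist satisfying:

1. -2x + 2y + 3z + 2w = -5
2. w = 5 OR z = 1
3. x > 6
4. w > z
Yes

Take x = 7, y = -5, z = 3, w = 5. Substituting into each constraint:
  (1) -2(7) + 2(-5) + 3(3) + 2(5) = -5 ✓
  (2) w = 5, target 5 ✓ (first branch holds)
  (3) 7 > 6 ✓
  (4) 5 > 3 ✓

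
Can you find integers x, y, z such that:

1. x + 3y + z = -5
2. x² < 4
Yes

Take x = 0, y = -2, z = 1. Substituting into each constraint:
  (1) 0 + 3(-2) + 1 = -5 ✓
  (2) x² = (0)² = 0, and 0 < 4 ✓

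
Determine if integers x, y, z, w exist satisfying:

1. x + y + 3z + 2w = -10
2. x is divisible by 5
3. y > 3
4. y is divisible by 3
Yes

Take x = 0, y = 6, z = 0, w = -8. Substituting into each constraint:
  (1) 0 + 6 + 3(0) + 2(-8) = -10 ✓
  (2) 0 = 5 × 0, remainder 0 ✓
  (3) 6 > 3 ✓
  (4) 6 = 3 × 2, remainder 0 ✓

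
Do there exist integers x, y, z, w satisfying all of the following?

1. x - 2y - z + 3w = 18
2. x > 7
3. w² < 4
Yes

Take x = 18, y = 0, z = 0, w = 0. Substituting into each constraint:
  (1) 18 - 2(0) + 0 + 3(0) = 18 ✓
  (2) 18 > 7 ✓
  (3) w² = (0)² = 0, and 0 < 4 ✓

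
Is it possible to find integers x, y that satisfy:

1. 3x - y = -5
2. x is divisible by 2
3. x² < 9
Yes

Take x = 0, y = 5. Substituting into each constraint:
  (1) 3(0) + (-5) = -5 ✓
  (2) 0 = 2 × 0, remainder 0 ✓
  (3) x² = (0)² = 0, and 0 < 9 ✓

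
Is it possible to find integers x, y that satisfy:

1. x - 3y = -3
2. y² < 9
Yes

Take x = 0, y = 1. Substituting into each constraint:
  (1) 0 - 3(1) = -3 ✓
  (2) y² = (1)² = 1, and 1 < 9 ✓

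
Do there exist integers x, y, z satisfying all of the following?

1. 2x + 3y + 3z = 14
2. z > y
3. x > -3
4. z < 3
Yes

Take x = 10, y = -2, z = 0. Substituting into each constraint:
  (1) 2(10) + 3(-2) + 3(0) = 14 ✓
  (2) 0 > -2 ✓
  (3) 10 > -3 ✓
  (4) 0 < 3 ✓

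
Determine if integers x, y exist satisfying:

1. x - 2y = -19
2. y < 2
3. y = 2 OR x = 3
No

The full constraint system is jointly infeasible over the integers. Each constraint and what it forces:

  - x - 2y = -19: is a linear equation tying the variables together
  - y < 2: bounds one variable relative to a constant
  - y = 2 OR x = 3: forces a choice: either y = 2 or x = 3

Split on the disjunction (y = 2 OR x = 3):
  • If y = 2: this contradicts the bound y ≤ 1.
  • If x = 3: the equation forces y = 11, which contradicts the bound y ≤ 1.
Both branches are infeasible, so the system has no integer solution.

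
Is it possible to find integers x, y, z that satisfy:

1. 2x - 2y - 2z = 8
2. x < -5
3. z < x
Yes

Take x = -6, y = -3, z = -7. Substituting into each constraint:
  (1) 2(-6) - 2(-3) - 2(-7) = 8 ✓
  (2) -6 < -5 ✓
  (3) -7 < -6 ✓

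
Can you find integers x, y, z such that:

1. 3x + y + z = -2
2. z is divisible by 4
Yes

Take x = -1, y = 1, z = 0. Substituting into each constraint:
  (1) 3(-1) + 1 + 0 = -2 ✓
  (2) 0 = 4 × 0, remainder 0 ✓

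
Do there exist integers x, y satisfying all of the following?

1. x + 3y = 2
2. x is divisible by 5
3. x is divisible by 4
Yes

Take x = -40, y = 14. Substituting into each constraint:
  (1) (-40) + 3(14) = 2 ✓
  (2) -40 = 5 × -8, remainder 0 ✓
  (3) -40 = 4 × -10, remainder 0 ✓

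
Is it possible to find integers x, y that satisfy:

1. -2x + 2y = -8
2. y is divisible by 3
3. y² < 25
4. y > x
No

A contradictory subset is {-2x + 2y = -8, y > x}. No integer assignment can satisfy these jointly:

  - -2x + 2y = -8: is a linear equation tying the variables together
  - y > x: bounds one variable relative to another variable

From the equation, x − y = 4, i.e. y − x = -4; but y > x requires y − x ≥ 1. Contradiction.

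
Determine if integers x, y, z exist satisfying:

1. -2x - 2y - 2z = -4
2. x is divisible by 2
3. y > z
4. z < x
Yes

Take x = 0, y = 3, z = -1. Substituting into each constraint:
  (1) -2(0) - 2(3) - 2(-1) = -4 ✓
  (2) 0 = 2 × 0, remainder 0 ✓
  (3) 3 > -1 ✓
  (4) -1 < 0 ✓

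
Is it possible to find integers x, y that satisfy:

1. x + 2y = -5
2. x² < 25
Yes

Take x = 1, y = -3. Substituting into each constraint:
  (1) 1 + 2(-3) = -5 ✓
  (2) x² = (1)² = 1, and 1 < 25 ✓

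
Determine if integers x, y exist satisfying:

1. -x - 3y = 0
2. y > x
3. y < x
No

A contradictory subset is {y > x, y < x}. No integer assignment can satisfy these jointly:

  - y > x: bounds one variable relative to another variable
  - y < x: bounds one variable relative to another variable

Direct contradiction: y > x and x > y cannot both hold.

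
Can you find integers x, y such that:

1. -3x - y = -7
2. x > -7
Yes

Take x = 0, y = 7. Substituting into each constraint:
  (1) -3(0) + (-7) = -7 ✓
  (2) 0 > -7 ✓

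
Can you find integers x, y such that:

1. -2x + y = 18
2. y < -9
Yes

Take x = -14, y = -10. Substituting into each constraint:
  (1) -2(-14) + (-10) = 18 ✓
  (2) -10 < -9 ✓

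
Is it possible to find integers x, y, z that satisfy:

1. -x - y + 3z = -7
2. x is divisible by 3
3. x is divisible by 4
Yes

Take x = 0, y = 7, z = 0. Substituting into each constraint:
  (1) 0 + (-7) + 3(0) = -7 ✓
  (2) 0 = 3 × 0, remainder 0 ✓
  (3) 0 = 4 × 0, remainder 0 ✓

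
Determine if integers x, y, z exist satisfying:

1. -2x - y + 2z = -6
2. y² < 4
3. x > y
Yes

Take x = 1, y = 0, z = -2. Substituting into each constraint:
  (1) -2(1) + 0 + 2(-2) = -6 ✓
  (2) y² = (0)² = 0, and 0 < 4 ✓
  (3) 1 > 0 ✓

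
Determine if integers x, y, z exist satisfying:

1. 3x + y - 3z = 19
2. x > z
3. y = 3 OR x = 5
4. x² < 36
Yes

Take x = 5, y = 1, z = -1. Substituting into each constraint:
  (1) 3(5) + 1 - 3(-1) = 19 ✓
  (2) 5 > -1 ✓
  (3) x = 5, target 5 ✓ (second branch holds)
  (4) x² = (5)² = 25, and 25 < 36 ✓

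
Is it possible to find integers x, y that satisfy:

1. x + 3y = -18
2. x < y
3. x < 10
Yes

Take x = -6, y = -4. Substituting into each constraint:
  (1) (-6) + 3(-4) = -18 ✓
  (2) -6 < -4 ✓
  (3) -6 < 10 ✓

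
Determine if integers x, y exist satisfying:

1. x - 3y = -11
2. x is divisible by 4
Yes

Take x = -8, y = 1. Substituting into each constraint:
  (1) (-8) - 3(1) = -11 ✓
  (2) -8 = 4 × -2, remainder 0 ✓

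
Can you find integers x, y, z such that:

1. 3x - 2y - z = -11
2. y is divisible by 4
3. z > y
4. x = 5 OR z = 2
Yes

Take x = 5, y = 0, z = 26. Substituting into each constraint:
  (1) 3(5) - 2(0) + (-26) = -11 ✓
  (2) 0 = 4 × 0, remainder 0 ✓
  (3) 26 > 0 ✓
  (4) x = 5, target 5 ✓ (first branch holds)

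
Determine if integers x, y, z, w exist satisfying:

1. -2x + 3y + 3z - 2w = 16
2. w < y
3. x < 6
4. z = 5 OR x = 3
Yes

Take x = 3, y = 2, z = 6, w = 1. Substituting into each constraint:
  (1) -2(3) + 3(2) + 3(6) - 2(1) = 16 ✓
  (2) 1 < 2 ✓
  (3) 3 < 6 ✓
  (4) x = 3, target 3 ✓ (second branch holds)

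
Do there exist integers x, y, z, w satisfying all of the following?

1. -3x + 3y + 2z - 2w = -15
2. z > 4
Yes

Take x = 9, y = 0, z = 6, w = 0. Substituting into each constraint:
  (1) -3(9) + 3(0) + 2(6) - 2(0) = -15 ✓
  (2) 6 > 4 ✓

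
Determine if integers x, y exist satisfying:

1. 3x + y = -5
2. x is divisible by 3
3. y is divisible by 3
No

A contradictory subset is {3x + y = -5, y is divisible by 3}. No integer assignment can satisfy these jointly:

  - 3x + y = -5: is a linear equation tying the variables together
  - y is divisible by 3: restricts y to multiples of 3

Modular obstruction: writing y = 3y', every remaining term of the linear equation is divisible by 3, so the left side is ≡ 0 (mod 3); but the right side -5 ≡ 1 (mod 3). No integers can satisfy it.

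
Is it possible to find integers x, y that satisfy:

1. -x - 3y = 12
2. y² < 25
Yes

Take x = -12, y = 0. Substituting into each constraint:
  (1) 12 - 3(0) = 12 ✓
  (2) y² = (0)² = 0, and 0 < 25 ✓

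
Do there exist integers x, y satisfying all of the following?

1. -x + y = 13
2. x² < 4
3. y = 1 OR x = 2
No

The full constraint system is jointly infeasible over the integers. Each constraint and what it forces:

  - -x + y = 13: is a linear equation tying the variables together
  - x² < 4: restricts x to |x| ≤ 1
  - y = 1 OR x = 2: forces a choice: either y = 1 or x = 2

Split on the disjunction (y = 1 OR x = 2):
  • If y = 1: the equation forces x = -12, but x² < 4 requires |x| ≤ 1.
  • If x = 2: this contradicts x² < 4, which requires |x| ≤ 1.
Both branches are infeasible, so the system has no integer solution.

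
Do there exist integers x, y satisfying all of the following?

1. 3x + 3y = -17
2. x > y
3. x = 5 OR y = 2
No

Even the single constraint (3x + 3y = -17) is infeasible over the integers.

  - 3x + 3y = -17: every term on the left is divisible by 3, so the LHS ≡ 0 (mod 3), but the RHS -17 is not — no integer solution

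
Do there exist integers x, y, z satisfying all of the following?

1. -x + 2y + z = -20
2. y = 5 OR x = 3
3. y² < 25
Yes

Take x = 3, y = 0, z = -17. Substituting into each constraint:
  (1) (-3) + 2(0) + (-17) = -20 ✓
  (2) x = 3, target 3 ✓ (second branch holds)
  (3) y² = (0)² = 0, and 0 < 25 ✓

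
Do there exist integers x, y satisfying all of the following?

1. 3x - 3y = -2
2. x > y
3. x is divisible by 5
No

Even the single constraint (3x - 3y = -2) is infeasible over the integers.

  - 3x - 3y = -2: every term on the left is divisible by 3, so the LHS ≡ 0 (mod 3), but the RHS -2 is not — no integer solution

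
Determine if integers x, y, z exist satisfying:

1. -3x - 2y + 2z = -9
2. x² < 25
Yes

Take x = 3, y = 0, z = 0. Substituting into each constraint:
  (1) -3(3) - 2(0) + 2(0) = -9 ✓
  (2) x² = (3)² = 9, and 9 < 25 ✓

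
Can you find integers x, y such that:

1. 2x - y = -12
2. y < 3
Yes

Take x = -5, y = 2. Substituting into each constraint:
  (1) 2(-5) + (-2) = -12 ✓
  (2) 2 < 3 ✓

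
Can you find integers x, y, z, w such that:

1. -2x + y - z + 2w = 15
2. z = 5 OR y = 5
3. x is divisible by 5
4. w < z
Yes

Take x = -5, y = 5, z = 2, w = 1. Substituting into each constraint:
  (1) -2(-5) + 5 + (-2) + 2(1) = 15 ✓
  (2) y = 5, target 5 ✓ (second branch holds)
  (3) -5 = 5 × -1, remainder 0 ✓
  (4) 1 < 2 ✓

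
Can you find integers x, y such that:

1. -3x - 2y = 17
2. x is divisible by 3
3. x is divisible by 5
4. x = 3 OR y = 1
No

A contradictory subset is {-3x - 2y = 17, x is divisible by 5, x = 3 OR y = 1}. No integer assignment can satisfy these jointly:

  - -3x - 2y = 17: is a linear equation tying the variables together
  - x is divisible by 5: restricts x to multiples of 5
  - x = 3 OR y = 1: forces a choice: either x = 3 or y = 1

Split on the disjunction (x = 3 OR y = 1):
  • If x = 3: this contradicts the divisibility constraint — 3 is not a multiple of 5.
  • If y = 1: with y = 1, writing x = 5x', every remaining term of the linear equation is divisible by 15, so the left side is ≡ 0 (mod 15); but the right side 19 ≡ 4 (mod 15). No integers can satisfy it.
Both branches are infeasible, so the system has no integer solution.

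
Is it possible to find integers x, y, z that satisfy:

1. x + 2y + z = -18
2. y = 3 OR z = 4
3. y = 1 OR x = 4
Yes

Take x = 4, y = -13, z = 4. Substituting into each constraint:
  (1) 4 + 2(-13) + 4 = -18 ✓
  (2) z = 4, target 4 ✓ (second branch holds)
  (3) x = 4, target 4 ✓ (second branch holds)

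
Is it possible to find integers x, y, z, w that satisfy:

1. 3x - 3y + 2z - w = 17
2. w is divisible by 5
Yes

Take x = 5, y = 0, z = 1, w = 0. Substituting into each constraint:
  (1) 3(5) - 3(0) + 2(1) + 0 = 17 ✓
  (2) 0 = 5 × 0, remainder 0 ✓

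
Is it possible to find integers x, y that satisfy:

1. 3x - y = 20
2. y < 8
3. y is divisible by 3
No

A contradictory subset is {3x - y = 20, y is divisible by 3}. No integer assignment can satisfy these jointly:

  - 3x - y = 20: is a linear equation tying the variables together
  - y is divisible by 3: restricts y to multiples of 3

Modular obstruction: writing y = 3y', every remaining term of the linear equation is divisible by 3, so the left side is ≡ 0 (mod 3); but the right side 20 ≡ 2 (mod 3). No integers can satisfy it.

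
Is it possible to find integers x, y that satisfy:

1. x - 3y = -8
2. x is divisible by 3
No

The full constraint system is jointly infeasible over the integers. Each constraint and what it forces:

  - x - 3y = -8: is a linear equation tying the variables together
  - x is divisible by 3: restricts x to multiples of 3

Modular obstruction: writing x = 3x', every remaining term of the linear equation is divisible by 3, so the left side is ≡ 0 (mod 3); but the right side -8 ≡ 1 (mod 3). No integers can satisfy it.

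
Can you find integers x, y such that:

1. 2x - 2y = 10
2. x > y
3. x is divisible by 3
Yes

Take x = 0, y = -5. Substituting into each constraint:
  (1) 2(0) - 2(-5) = 10 ✓
  (2) 0 > -5 ✓
  (3) 0 = 3 × 0, remainder 0 ✓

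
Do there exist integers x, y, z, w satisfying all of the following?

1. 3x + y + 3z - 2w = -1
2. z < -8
Yes

Take x = 0, y = 0, z = -9, w = -13. Substituting into each constraint:
  (1) 3(0) + 0 + 3(-9) - 2(-13) = -1 ✓
  (2) -9 < -8 ✓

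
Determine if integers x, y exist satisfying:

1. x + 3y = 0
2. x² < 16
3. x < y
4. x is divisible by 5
No

The full constraint system is jointly infeasible over the integers. Each constraint and what it forces:

  - x + 3y = 0: is a linear equation tying the variables together
  - x² < 16: restricts x to |x| ≤ 3
  - x < y: bounds one variable relative to another variable
  - x is divisible by 5: restricts x to multiples of 5

The bounds confine x to {0} with 5 | x. For each value, substitute into the equation:
  • x = 0: the equation forces y = 0, but y > x fails since 0 ≤ 0.
Every case fails, so no integer solution exists.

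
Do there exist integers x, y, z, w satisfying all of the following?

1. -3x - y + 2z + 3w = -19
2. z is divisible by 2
Yes

Take x = 0, y = 1, z = 0, w = -6. Substituting into each constraint:
  (1) -3(0) + (-1) + 2(0) + 3(-6) = -19 ✓
  (2) 0 = 2 × 0, remainder 0 ✓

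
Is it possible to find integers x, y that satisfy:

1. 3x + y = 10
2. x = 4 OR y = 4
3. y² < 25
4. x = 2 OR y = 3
Yes

Take x = 2, y = 4. Substituting into each constraint:
  (1) 3(2) + 4 = 10 ✓
  (2) y = 4, target 4 ✓ (second branch holds)
  (3) y² = (4)² = 16, and 16 < 25 ✓
  (4) x = 2, target 2 ✓ (first branch holds)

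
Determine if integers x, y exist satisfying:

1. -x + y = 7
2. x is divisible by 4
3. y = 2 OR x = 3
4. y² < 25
No

A contradictory subset is {-x + y = 7, x is divisible by 4, y = 2 OR x = 3}. No integer assignment can satisfy these jointly:

  - -x + y = 7: is a linear equation tying the variables together
  - x is divisible by 4: restricts x to multiples of 4
  - y = 2 OR x = 3: forces a choice: either y = 2 or x = 3

Split on the disjunction (y = 2 OR x = 3):
  • If y = 2: with y = 2, writing x = 4x', every remaining term of the linear equation is divisible by 4, so the left side is ≡ 0 (mod 4); but the right side 5 ≡ 1 (mod 4). No integers can satisfy it.
  • If x = 3: this contradicts the divisibility constraint — 3 is not a multiple of 4.
Both branches are infeasible, so the system has no integer solution.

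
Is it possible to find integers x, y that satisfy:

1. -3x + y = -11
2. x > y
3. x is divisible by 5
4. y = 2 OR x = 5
Yes

Take x = 5, y = 4. Substituting into each constraint:
  (1) -3(5) + 4 = -11 ✓
  (2) 5 > 4 ✓
  (3) 5 = 5 × 1, remainder 0 ✓
  (4) x = 5, target 5 ✓ (second branch holds)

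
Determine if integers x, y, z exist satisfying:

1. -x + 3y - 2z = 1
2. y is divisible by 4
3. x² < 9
Yes

Take x = -1, y = 0, z = 0. Substituting into each constraint:
  (1) 1 + 3(0) - 2(0) = 1 ✓
  (2) 0 = 4 × 0, remainder 0 ✓
  (3) x² = (-1)² = 1, and 1 < 9 ✓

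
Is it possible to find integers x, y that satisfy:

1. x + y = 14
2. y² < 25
Yes

Take x = 14, y = 0. Substituting into each constraint:
  (1) 14 + 0 = 14 ✓
  (2) y² = (0)² = 0, and 0 < 25 ✓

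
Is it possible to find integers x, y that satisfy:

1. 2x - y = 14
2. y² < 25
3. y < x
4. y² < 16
Yes

Take x = 7, y = 0. Substituting into each constraint:
  (1) 2(7) + 0 = 14 ✓
  (2) y² = (0)² = 0, and 0 < 25 ✓
  (3) 0 < 7 ✓
  (4) y² = (0)² = 0, and 0 < 16 ✓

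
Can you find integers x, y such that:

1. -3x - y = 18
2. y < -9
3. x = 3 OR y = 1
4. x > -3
Yes

Take x = 3, y = -27. Substituting into each constraint:
  (1) -3(3) + 27 = 18 ✓
  (2) -27 < -9 ✓
  (3) x = 3, target 3 ✓ (first branch holds)
  (4) 3 > -3 ✓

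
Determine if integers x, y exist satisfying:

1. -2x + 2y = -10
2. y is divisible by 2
Yes

Take x = 5, y = 0. Substituting into each constraint:
  (1) -2(5) + 2(0) = -10 ✓
  (2) 0 = 2 × 0, remainder 0 ✓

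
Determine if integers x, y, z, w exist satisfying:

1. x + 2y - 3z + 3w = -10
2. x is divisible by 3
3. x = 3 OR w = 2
Yes

Take x = 3, y = -2, z = 3, w = 0. Substituting into each constraint:
  (1) 3 + 2(-2) - 3(3) + 3(0) = -10 ✓
  (2) 3 = 3 × 1, remainder 0 ✓
  (3) x = 3, target 3 ✓ (first branch holds)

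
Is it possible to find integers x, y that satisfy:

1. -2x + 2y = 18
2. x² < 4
Yes

Take x = 0, y = 9. Substituting into each constraint:
  (1) -2(0) + 2(9) = 18 ✓
  (2) x² = (0)² = 0, and 0 < 4 ✓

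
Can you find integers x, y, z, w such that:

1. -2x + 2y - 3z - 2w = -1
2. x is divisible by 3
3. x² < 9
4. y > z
Yes

Take x = 0, y = 2, z = 1, w = 1. Substituting into each constraint:
  (1) -2(0) + 2(2) - 3(1) - 2(1) = -1 ✓
  (2) 0 = 3 × 0, remainder 0 ✓
  (3) x² = (0)² = 0, and 0 < 9 ✓
  (4) 2 > 1 ✓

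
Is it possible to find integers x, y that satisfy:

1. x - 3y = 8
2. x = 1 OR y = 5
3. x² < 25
No

The full constraint system is jointly infeasible over the integers. Each constraint and what it forces:

  - x - 3y = 8: is a linear equation tying the variables together
  - x = 1 OR y = 5: forces a choice: either x = 1 or y = 5
  - x² < 25: restricts x to |x| ≤ 4

Split on the disjunction (x = 1 OR y = 5):
  • If x = 1: with x = 1, every remaining term of the linear equation is divisible by 3, so the left side is ≡ 0 (mod 3); but the right side 7 ≡ 1 (mod 3). No integers can satisfy it.
  • If y = 5: the equation forces x = 23, but x² < 25 requires |x| ≤ 4.
Both branches are infeasible, so the system has no integer solution.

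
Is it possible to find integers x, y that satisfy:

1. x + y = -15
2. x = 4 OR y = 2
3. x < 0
Yes

Take x = -17, y = 2. Substituting into each constraint:
  (1) (-17) + 2 = -15 ✓
  (2) y = 2, target 2 ✓ (second branch holds)
  (3) -17 < 0 ✓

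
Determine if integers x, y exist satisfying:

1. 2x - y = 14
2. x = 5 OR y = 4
Yes

Take x = 9, y = 4. Substituting into each constraint:
  (1) 2(9) + (-4) = 14 ✓
  (2) y = 4, target 4 ✓ (second branch holds)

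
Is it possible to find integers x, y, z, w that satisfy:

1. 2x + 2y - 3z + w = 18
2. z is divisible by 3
Yes

Take x = 9, y = 0, z = 0, w = 0. Substituting into each constraint:
  (1) 2(9) + 2(0) - 3(0) + 0 = 18 ✓
  (2) 0 = 3 × 0, remainder 0 ✓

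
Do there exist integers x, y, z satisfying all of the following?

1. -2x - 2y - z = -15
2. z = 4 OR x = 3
Yes

Take x = 3, y = 4, z = 1. Substituting into each constraint:
  (1) -2(3) - 2(4) + (-1) = -15 ✓
  (2) x = 3, target 3 ✓ (second branch holds)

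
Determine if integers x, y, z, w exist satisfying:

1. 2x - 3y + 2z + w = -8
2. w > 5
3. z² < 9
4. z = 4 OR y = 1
Yes

Take x = -6, y = 1, z = 0, w = 7. Substituting into each constraint:
  (1) 2(-6) - 3(1) + 2(0) + 7 = -8 ✓
  (2) 7 > 5 ✓
  (3) z² = (0)² = 0, and 0 < 9 ✓
  (4) y = 1, target 1 ✓ (second branch holds)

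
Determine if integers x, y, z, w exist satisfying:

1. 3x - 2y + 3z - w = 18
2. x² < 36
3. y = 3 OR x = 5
Yes

Take x = 5, y = 0, z = 0, w = -3. Substituting into each constraint:
  (1) 3(5) - 2(0) + 3(0) + 3 = 18 ✓
  (2) x² = (5)² = 25, and 25 < 36 ✓
  (3) x = 5, target 5 ✓ (second branch holds)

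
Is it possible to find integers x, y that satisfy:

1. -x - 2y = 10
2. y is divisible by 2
Yes

Take x = -10, y = 0. Substituting into each constraint:
  (1) 10 - 2(0) = 10 ✓
  (2) 0 = 2 × 0, remainder 0 ✓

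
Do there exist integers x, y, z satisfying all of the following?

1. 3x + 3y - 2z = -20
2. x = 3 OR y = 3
Yes

Take x = 3, y = -1, z = 13. Substituting into each constraint:
  (1) 3(3) + 3(-1) - 2(13) = -20 ✓
  (2) x = 3, target 3 ✓ (first branch holds)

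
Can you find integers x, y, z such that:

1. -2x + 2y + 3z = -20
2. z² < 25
Yes

Take x = 10, y = 0, z = 0. Substituting into each constraint:
  (1) -2(10) + 2(0) + 3(0) = -20 ✓
  (2) z² = (0)² = 0, and 0 < 25 ✓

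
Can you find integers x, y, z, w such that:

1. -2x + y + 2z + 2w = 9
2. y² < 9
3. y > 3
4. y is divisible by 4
No

A contradictory subset is {-2x + y + 2z + 2w = 9, y is divisible by 4}. No integer assignment can satisfy these jointly:

  - -2x + y + 2z + 2w = 9: is a linear equation tying the variables together
  - y is divisible by 4: restricts y to multiples of 4

Modular obstruction: writing y = 4y', every remaining term of the linear equation is divisible by 2, so the left side is ≡ 0 (mod 2); but the right side 9 ≡ 1 (mod 2). No integers can satisfy it.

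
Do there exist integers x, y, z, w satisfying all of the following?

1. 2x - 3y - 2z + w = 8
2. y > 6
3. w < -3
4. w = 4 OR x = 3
Yes

Take x = 3, y = 8, z = -15, w = -4. Substituting into each constraint:
  (1) 2(3) - 3(8) - 2(-15) + (-4) = 8 ✓
  (2) 8 > 6 ✓
  (3) -4 < -3 ✓
  (4) x = 3, target 3 ✓ (second branch holds)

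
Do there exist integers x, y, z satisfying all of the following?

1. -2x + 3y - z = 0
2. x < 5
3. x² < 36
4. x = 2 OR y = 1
Yes

Take x = 2, y = 0, z = -4. Substituting into each constraint:
  (1) -2(2) + 3(0) + 4 = 0 ✓
  (2) 2 < 5 ✓
  (3) x² = (2)² = 4, and 4 < 36 ✓
  (4) x = 2, target 2 ✓ (first branch holds)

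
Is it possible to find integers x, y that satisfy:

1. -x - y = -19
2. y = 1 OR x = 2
Yes

Take x = 18, y = 1. Substituting into each constraint:
  (1) (-18) + (-1) = -19 ✓
  (2) y = 1, target 1 ✓ (first branch holds)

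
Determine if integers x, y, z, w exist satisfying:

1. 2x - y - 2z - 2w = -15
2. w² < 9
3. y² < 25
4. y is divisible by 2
No

A contradictory subset is {2x - y - 2z - 2w = -15, y is divisible by 2}. No integer assignment can satisfy these jointly:

  - 2x - y - 2z - 2w = -15: is a linear equation tying the variables together
  - y is divisible by 2: restricts y to multiples of 2

Modular obstruction: writing y = 2y', every remaining term of the linear equation is divisible by 2, so the left side is ≡ 0 (mod 2); but the right side -15 ≡ 1 (mod 2). No integers can satisfy it.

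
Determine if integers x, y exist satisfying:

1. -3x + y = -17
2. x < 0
Yes

Take x = -1, y = -20. Substituting into each constraint:
  (1) -3(-1) + (-20) = -17 ✓
  (2) -1 < 0 ✓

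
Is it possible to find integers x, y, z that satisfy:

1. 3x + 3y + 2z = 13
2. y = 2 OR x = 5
Yes

Take x = 5, y = 0, z = -1. Substituting into each constraint:
  (1) 3(5) + 3(0) + 2(-1) = 13 ✓
  (2) x = 5, target 5 ✓ (second branch holds)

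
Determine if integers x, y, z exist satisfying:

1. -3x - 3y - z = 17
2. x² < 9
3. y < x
Yes

Take x = 1, y = 0, z = -20. Substituting into each constraint:
  (1) -3(1) - 3(0) + 20 = 17 ✓
  (2) x² = (1)² = 1, and 1 < 9 ✓
  (3) 0 < 1 ✓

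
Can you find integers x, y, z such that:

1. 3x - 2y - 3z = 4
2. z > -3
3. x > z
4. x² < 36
Yes

Take x = 2, y = 1, z = 0. Substituting into each constraint:
  (1) 3(2) - 2(1) - 3(0) = 4 ✓
  (2) 0 > -3 ✓
  (3) 2 > 0 ✓
  (4) x² = (2)² = 4, and 4 < 36 ✓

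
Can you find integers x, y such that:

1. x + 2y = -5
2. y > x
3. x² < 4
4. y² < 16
No

A contradictory subset is {x + 2y = -5, y > x, x² < 4}. No integer assignment can satisfy these jointly:

  - x + 2y = -5: is a linear equation tying the variables together
  - y > x: bounds one variable relative to another variable
  - x² < 4: restricts x to |x| ≤ 1

Propagating the comparison: y > x and x ≥ -1 give y ≥ 0. Range argument: with x ∈ [-1, 1], y ∈ [0, ∞], the left side of the equation is at least -1, but the right side is -5 < -1. No integer solution exists.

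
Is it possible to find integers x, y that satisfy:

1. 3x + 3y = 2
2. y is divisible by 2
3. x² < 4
No

Even the single constraint (3x + 3y = 2) is infeasible over the integers.

  - 3x + 3y = 2: every term on the left is divisible by 3, so the LHS ≡ 0 (mod 3), but the RHS 2 is not — no integer solution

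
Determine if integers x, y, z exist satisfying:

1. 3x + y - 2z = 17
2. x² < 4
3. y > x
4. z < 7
Yes

Take x = 0, y = 1, z = -8. Substituting into each constraint:
  (1) 3(0) + 1 - 2(-8) = 17 ✓
  (2) x² = (0)² = 0, and 0 < 4 ✓
  (3) 1 > 0 ✓
  (4) -8 < 7 ✓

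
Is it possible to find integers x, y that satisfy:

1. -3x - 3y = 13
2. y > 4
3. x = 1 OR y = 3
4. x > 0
No

Even the single constraint (-3x - 3y = 13) is infeasible over the integers.

  - -3x - 3y = 13: every term on the left is divisible by 3, so the LHS ≡ 0 (mod 3), but the RHS 13 is not — no integer solution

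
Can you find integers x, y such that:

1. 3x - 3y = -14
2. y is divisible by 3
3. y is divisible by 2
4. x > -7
No

Even the single constraint (3x - 3y = -14) is infeasible over the integers.

  - 3x - 3y = -14: every term on the left is divisible by 3, so the LHS ≡ 0 (mod 3), but the RHS -14 is not — no integer solution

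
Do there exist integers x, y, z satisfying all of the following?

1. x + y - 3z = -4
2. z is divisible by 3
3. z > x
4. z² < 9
Yes

Take x = -1, y = -3, z = 0. Substituting into each constraint:
  (1) (-1) + (-3) - 3(0) = -4 ✓
  (2) 0 = 3 × 0, remainder 0 ✓
  (3) 0 > -1 ✓
  (4) z² = (0)² = 0, and 0 < 9 ✓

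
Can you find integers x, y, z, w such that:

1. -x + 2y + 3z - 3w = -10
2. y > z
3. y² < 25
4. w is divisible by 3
Yes

Take x = 7, y = 0, z = -1, w = 0. Substituting into each constraint:
  (1) (-7) + 2(0) + 3(-1) - 3(0) = -10 ✓
  (2) 0 > -1 ✓
  (3) y² = (0)² = 0, and 0 < 25 ✓
  (4) 0 = 3 × 0, remainder 0 ✓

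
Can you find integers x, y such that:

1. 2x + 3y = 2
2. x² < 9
Yes

Take x = 1, y = 0. Substituting into each constraint:
  (1) 2(1) + 3(0) = 2 ✓
  (2) x² = (1)² = 1, and 1 < 9 ✓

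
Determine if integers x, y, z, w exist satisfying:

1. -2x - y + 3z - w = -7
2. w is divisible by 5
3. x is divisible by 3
Yes

Take x = 0, y = 1, z = -2, w = 0. Substituting into each constraint:
  (1) -2(0) + (-1) + 3(-2) + 0 = -7 ✓
  (2) 0 = 5 × 0, remainder 0 ✓
  (3) 0 = 3 × 0, remainder 0 ✓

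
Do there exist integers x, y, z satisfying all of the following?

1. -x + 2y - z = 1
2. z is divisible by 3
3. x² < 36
Yes

Take x = 1, y = 1, z = 0. Substituting into each constraint:
  (1) (-1) + 2(1) + 0 = 1 ✓
  (2) 0 = 3 × 0, remainder 0 ✓
  (3) x² = (1)² = 1, and 1 < 36 ✓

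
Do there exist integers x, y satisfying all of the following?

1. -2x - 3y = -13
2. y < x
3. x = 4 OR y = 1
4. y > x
No

A contradictory subset is {y < x, y > x}. No integer assignment can satisfy these jointly:

  - y < x: bounds one variable relative to another variable
  - y > x: bounds one variable relative to another variable

Direct contradiction: x > y and y > x cannot both hold.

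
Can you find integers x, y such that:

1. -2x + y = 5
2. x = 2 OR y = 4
Yes

Take x = 2, y = 9. Substituting into each constraint:
  (1) -2(2) + 9 = 5 ✓
  (2) x = 2, target 2 ✓ (first branch holds)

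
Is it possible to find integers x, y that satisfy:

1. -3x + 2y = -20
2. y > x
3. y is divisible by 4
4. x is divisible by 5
Yes

Take x = 60, y = 80. Substituting into each constraint:
  (1) -3(60) + 2(80) = -20 ✓
  (2) 80 > 60 ✓
  (3) 80 = 4 × 20, remainder 0 ✓
  (4) 60 = 5 × 12, remainder 0 ✓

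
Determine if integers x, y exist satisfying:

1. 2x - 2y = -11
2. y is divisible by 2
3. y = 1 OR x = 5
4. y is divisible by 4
No

Even the single constraint (2x - 2y = -11) is infeasible over the integers.

  - 2x - 2y = -11: every term on the left is divisible by 2, so the LHS ≡ 0 (mod 2), but the RHS -11 is not — no integer solution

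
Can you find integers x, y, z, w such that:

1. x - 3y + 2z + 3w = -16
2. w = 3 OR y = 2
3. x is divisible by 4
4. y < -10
Yes

Take x = 0, y = -11, z = -29, w = 3. Substituting into each constraint:
  (1) 0 - 3(-11) + 2(-29) + 3(3) = -16 ✓
  (2) w = 3, target 3 ✓ (first branch holds)
  (3) 0 = 4 × 0, remainder 0 ✓
  (4) -11 < -10 ✓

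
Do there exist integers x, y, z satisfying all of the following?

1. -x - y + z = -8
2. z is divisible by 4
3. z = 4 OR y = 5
Yes

Take x = 0, y = 12, z = 4. Substituting into each constraint:
  (1) 0 + (-12) + 4 = -8 ✓
  (2) 4 = 4 × 1, remainder 0 ✓
  (3) z = 4, target 4 ✓ (first branch holds)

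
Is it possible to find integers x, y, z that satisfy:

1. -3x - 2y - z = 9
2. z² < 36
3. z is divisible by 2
Yes

Take x = 1, y = -6, z = 0. Substituting into each constraint:
  (1) -3(1) - 2(-6) + 0 = 9 ✓
  (2) z² = (0)² = 0, and 0 < 36 ✓
  (3) 0 = 2 × 0, remainder 0 ✓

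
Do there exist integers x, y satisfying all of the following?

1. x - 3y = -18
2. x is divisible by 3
Yes

Take x = 0, y = 6. Substituting into each constraint:
  (1) 0 - 3(6) = -18 ✓
  (2) 0 = 3 × 0, remainder 0 ✓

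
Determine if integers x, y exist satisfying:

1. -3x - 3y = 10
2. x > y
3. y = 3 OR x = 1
No

Even the single constraint (-3x - 3y = 10) is infeasible over the integers.

  - -3x - 3y = 10: every term on the left is divisible by 3, so the LHS ≡ 0 (mod 3), but the RHS 10 is not — no integer solution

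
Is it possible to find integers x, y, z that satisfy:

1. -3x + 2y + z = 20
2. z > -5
Yes

Take x = 0, y = 10, z = 0. Substituting into each constraint:
  (1) -3(0) + 2(10) + 0 = 20 ✓
  (2) 0 > -5 ✓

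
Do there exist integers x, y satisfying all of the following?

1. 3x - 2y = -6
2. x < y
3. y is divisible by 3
Yes

Take x = -2, y = 0. Substituting into each constraint:
  (1) 3(-2) - 2(0) = -6 ✓
  (2) -2 < 0 ✓
  (3) 0 = 3 × 0, remainder 0 ✓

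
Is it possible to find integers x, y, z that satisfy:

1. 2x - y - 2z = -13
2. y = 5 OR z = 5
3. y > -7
Yes

Take x = -4, y = 5, z = 0. Substituting into each constraint:
  (1) 2(-4) + (-5) - 2(0) = -13 ✓
  (2) y = 5, target 5 ✓ (first branch holds)
  (3) 5 > -7 ✓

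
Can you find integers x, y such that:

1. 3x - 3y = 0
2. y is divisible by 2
Yes

Take x = 0, y = 0. Substituting into each constraint:
  (1) 3(0) - 3(0) = 0 ✓
  (2) 0 = 2 × 0, remainder 0 ✓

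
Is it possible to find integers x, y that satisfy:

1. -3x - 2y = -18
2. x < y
Yes

Take x = 2, y = 6. Substituting into each constraint:
  (1) -3(2) - 2(6) = -18 ✓
  (2) 2 < 6 ✓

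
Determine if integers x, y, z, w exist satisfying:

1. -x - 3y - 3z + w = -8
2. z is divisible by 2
Yes

Take x = 0, y = 0, z = 0, w = -8. Substituting into each constraint:
  (1) 0 - 3(0) - 3(0) + (-8) = -8 ✓
  (2) 0 = 2 × 0, remainder 0 ✓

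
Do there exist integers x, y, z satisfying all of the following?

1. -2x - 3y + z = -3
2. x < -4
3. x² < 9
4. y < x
No

A contradictory subset is {x < -4, x² < 9}. No integer assignment can satisfy these jointly:

  - x < -4: bounds one variable relative to a constant
  - x² < 9: restricts x to |x| ≤ 2

Direct contradiction: the bounds on x require x ≥ -2 and x ≤ -5 simultaneously, which is empty.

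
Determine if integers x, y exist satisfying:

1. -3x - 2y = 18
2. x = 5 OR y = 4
No

The full constraint system is jointly infeasible over the integers. Each constraint and what it forces:

  - -3x - 2y = 18: is a linear equation tying the variables together
  - x = 5 OR y = 4: forces a choice: either x = 5 or y = 4

Split on the disjunction (x = 5 OR y = 4):
  • If x = 5: with x = 5, every remaining term of the linear equation is divisible by 2, so the left side is ≡ 0 (mod 2); but the right side 33 ≡ 1 (mod 2). No integers can satisfy it.
  • If y = 4: with y = 4, every remaining term of the linear equation is divisible by 3, so the left side is ≡ 0 (mod 3); but the right side 26 ≡ 2 (mod 3). No integers can satisfy it.
Both branches are infeasible, so the system has no integer solution.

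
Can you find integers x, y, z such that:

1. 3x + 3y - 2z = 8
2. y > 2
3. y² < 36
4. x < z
Yes

Take x = 1, y = 3, z = 2. Substituting into each constraint:
  (1) 3(1) + 3(3) - 2(2) = 8 ✓
  (2) 3 > 2 ✓
  (3) y² = (3)² = 9, and 9 < 36 ✓
  (4) 1 < 2 ✓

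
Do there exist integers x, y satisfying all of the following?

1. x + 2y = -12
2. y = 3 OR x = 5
Yes

Take x = -18, y = 3. Substituting into each constraint:
  (1) (-18) + 2(3) = -12 ✓
  (2) y = 3, target 3 ✓ (first branch holds)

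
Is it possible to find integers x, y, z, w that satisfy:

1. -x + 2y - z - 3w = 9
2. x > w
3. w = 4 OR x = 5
Yes

Take x = 5, y = 13, z = 0, w = 4. Substituting into each constraint:
  (1) (-5) + 2(13) + 0 - 3(4) = 9 ✓
  (2) 5 > 4 ✓
  (3) w = 4, target 4 ✓ (first branch holds)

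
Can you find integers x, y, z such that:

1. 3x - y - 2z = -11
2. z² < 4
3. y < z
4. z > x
Yes

Take x = -4, y = -1, z = 0. Substituting into each constraint:
  (1) 3(-4) + 1 - 2(0) = -11 ✓
  (2) z² = (0)² = 0, and 0 < 4 ✓
  (3) -1 < 0 ✓
  (4) 0 > -4 ✓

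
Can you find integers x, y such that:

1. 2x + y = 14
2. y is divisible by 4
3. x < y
Yes

Take x = 3, y = 8. Substituting into each constraint:
  (1) 2(3) + 8 = 14 ✓
  (2) 8 = 4 × 2, remainder 0 ✓
  (3) 3 < 8 ✓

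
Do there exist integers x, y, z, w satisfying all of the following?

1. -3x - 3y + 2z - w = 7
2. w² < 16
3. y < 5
Yes

Take x = -1, y = 0, z = 2, w = 0. Substituting into each constraint:
  (1) -3(-1) - 3(0) + 2(2) + 0 = 7 ✓
  (2) w² = (0)² = 0, and 0 < 16 ✓
  (3) 0 < 5 ✓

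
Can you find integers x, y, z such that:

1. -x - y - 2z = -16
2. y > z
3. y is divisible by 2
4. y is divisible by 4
Yes

Take x = 18, y = 0, z = -1. Substituting into each constraint:
  (1) (-18) + 0 - 2(-1) = -16 ✓
  (2) 0 > -1 ✓
  (3) 0 = 2 × 0, remainder 0 ✓
  (4) 0 = 4 × 0, remainder 0 ✓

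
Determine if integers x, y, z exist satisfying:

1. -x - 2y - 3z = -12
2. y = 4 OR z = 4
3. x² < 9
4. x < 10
Yes

Take x = 1, y = 4, z = 1. Substituting into each constraint:
  (1) (-1) - 2(4) - 3(1) = -12 ✓
  (2) y = 4, target 4 ✓ (first branch holds)
  (3) x² = (1)² = 1, and 1 < 9 ✓
  (4) 1 < 10 ✓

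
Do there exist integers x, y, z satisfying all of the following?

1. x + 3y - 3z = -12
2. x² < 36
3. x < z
Yes

Take x = 0, y = -3, z = 1. Substituting into each constraint:
  (1) 0 + 3(-3) - 3(1) = -12 ✓
  (2) x² = (0)² = 0, and 0 < 36 ✓
  (3) 0 < 1 ✓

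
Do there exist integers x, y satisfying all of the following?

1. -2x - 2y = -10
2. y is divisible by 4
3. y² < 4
Yes

Take x = 5, y = 0. Substituting into each constraint:
  (1) -2(5) - 2(0) = -10 ✓
  (2) 0 = 4 × 0, remainder 0 ✓
  (3) y² = (0)² = 0, and 0 < 4 ✓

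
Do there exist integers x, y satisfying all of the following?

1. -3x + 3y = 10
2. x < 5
No

Even the single constraint (-3x + 3y = 10) is infeasible over the integers.

  - -3x + 3y = 10: every term on the left is divisible by 3, so the LHS ≡ 0 (mod 3), but the RHS 10 is not — no integer solution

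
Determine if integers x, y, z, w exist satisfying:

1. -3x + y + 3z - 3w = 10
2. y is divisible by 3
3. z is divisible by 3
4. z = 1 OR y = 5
No

A contradictory subset is {y is divisible by 3, z is divisible by 3, z = 1 OR y = 5}. No integer assignment can satisfy these jointly:

  - y is divisible by 3: restricts y to multiples of 3
  - z is divisible by 3: restricts z to multiples of 3
  - z = 1 OR y = 5: forces a choice: either z = 1 or y = 5

Split on the disjunction (z = 1 OR y = 5):
  • If z = 1: this contradicts the divisibility constraint — 1 is not a multiple of 3.
  • If y = 5: this contradicts the divisibility constraint — 5 is not a multiple of 3.
Both branches are infeasible, so the system has no integer solution.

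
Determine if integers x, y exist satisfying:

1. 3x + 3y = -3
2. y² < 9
Yes

Take x = 0, y = -1. Substituting into each constraint:
  (1) 3(0) + 3(-1) = -3 ✓
  (2) y² = (-1)² = 1, and 1 < 9 ✓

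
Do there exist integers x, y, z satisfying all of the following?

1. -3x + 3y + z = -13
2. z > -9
Yes

Take x = 5, y = 0, z = 2. Substituting into each constraint:
  (1) -3(5) + 3(0) + 2 = -13 ✓
  (2) 2 > -9 ✓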